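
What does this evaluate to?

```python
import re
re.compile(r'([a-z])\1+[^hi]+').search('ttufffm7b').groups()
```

('t',)

The backreference `\1` re-matches whatever the first group consumed, character for character.
`re.search` scans for the first position where the pattern succeeds.
The match spans [0:9] → 'ttufffm7b'.
Captured: group 1 = 't'.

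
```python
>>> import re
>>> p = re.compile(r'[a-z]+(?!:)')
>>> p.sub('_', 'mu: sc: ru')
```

The negative lookahead/lookbehind blocks any match where the forbidden context is present.
Matches: at [0:1] → 'm'; at [4:5] → 's'; at [8:10] → 'ru'.
`sub` substitutes '_' at each match site.

'_u: _c: _'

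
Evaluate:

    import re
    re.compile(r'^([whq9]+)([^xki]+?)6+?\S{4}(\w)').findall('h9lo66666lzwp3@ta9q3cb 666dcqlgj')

[('h9', 'lo', 'l')]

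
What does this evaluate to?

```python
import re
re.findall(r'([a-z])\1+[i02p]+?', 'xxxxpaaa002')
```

['x', 'a']

A backreference is literal: `\1` must see the identical characters the first group matched.
Matches: at [0:5] match 'xxxxp', group 1 = 'x'; at [5:9] match 'aaa0', group 1 = 'a'.
Because there's exactly one group, `findall` drops the full match and keeps group 1 from each hit.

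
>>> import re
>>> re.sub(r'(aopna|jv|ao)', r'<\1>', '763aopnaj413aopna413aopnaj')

'763<aopna>j413<aopna>413<aopna>j'

Branches in `(...|...)` are attempted left-to-right; the first branch that allows the whole pattern to succeed is taken.
`\1` in the replacement pulls in group 1's text for each match.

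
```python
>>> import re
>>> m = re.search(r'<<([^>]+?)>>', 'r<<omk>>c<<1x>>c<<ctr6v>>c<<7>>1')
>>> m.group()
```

'<<omk>>'

Unlike `match`, `search` isn't anchored — it looks for the pattern anywhere in the string.
The match spans [1:8] → '<<omk>>'.
Captured: group 1 = 'omk'.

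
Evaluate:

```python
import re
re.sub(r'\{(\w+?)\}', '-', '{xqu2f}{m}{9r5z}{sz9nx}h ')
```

'----h '

Matches: at [0:7] → '{xqu2f}'; at [7:10] → '{m}'; at [10:16] → '{9r5z}'; at [16:23] → '{sz9nx}'.
Each match is replaced by '-'.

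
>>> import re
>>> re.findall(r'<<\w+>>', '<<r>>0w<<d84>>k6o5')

['<<r>>', '<<d84>>']

Since nothing is captured, `findall` lists the 2 matched substrings directly.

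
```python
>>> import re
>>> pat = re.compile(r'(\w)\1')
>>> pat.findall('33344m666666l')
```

After group 1 captures some text, `\1` only succeeds where that same text appears again.
Because there's exactly one group, `findall` drops the full match and keeps group 1 from each hit.

['3', '4', '6', '6', '6']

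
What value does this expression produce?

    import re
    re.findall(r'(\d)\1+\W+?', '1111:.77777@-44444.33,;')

`\1` has to match the exact text group 1 already captured.
Scanning left to right: at [0:5] match '1111:', group 1 = '1'; at [6:12] match '77777@', group 1 = '7'; at [13:19] match '44444.', group 1 = '4'; at [19:22] match '33,', group 1 = '3'.
With a single group, `findall` returns only what that group captured — 4 items.

['1', '7', '4', '3']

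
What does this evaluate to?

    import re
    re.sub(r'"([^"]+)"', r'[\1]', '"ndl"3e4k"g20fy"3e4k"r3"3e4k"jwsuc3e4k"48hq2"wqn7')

'[ndl]3e4k[g20fy]3e4k[r3]3e4k[jwsuc3e4k]48hq2"wqn7'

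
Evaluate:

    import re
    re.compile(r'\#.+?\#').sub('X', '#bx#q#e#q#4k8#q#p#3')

'XqXqXqX3'

Each match is replaced by 'X'.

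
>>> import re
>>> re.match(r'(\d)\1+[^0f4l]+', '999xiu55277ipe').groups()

The match spans [0:14] → '999xiu55277ipe'.
Captured: group 1 = '9'.

('9',)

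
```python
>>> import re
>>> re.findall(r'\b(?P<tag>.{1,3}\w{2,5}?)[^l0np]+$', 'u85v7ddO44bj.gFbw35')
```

Pattern: a word boundary (`\b`, zero-width); then 1 to 3 of any character, then 2 to 5 of a word character (lazy) (captured as 'tag'); then one or more of any character except [l0np]; then anchored at the end.
A non-greedy quantifier consumes as few characters as it can — just enough that the remainder of the pattern still matches from where it stops; whatever follows it matches normally.
Scanning left to right: at [0:19] match 'u85v7ddO44bj.gFbw35', group 1 = 'u85v7'.
With a single group, `findall` returns only what that group captured — 1 item.

['u85v7']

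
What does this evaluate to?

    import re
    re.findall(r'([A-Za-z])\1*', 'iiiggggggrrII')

`\1` is not a pattern — it's the concrete string captured by group 1, re-applied verbatim.
Scanning left to right: at [0:3] match 'iii', group 1 = 'i'; at [3:9] match 'gggggg', group 1 = 'g'; at [9:11] match 'rr', group 1 = 'r'; at [11:13] match 'II', group 1 = 'I'.
Because there's exactly one group, `findall` drops the full match and keeps group 1 from each hit.

['i', 'g', 'r', 'I']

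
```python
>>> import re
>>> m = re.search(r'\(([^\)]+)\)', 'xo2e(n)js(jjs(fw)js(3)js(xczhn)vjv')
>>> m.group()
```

`re.search` scans for the first position where the pattern succeeds.
The match spans [4:7] → '(n)'.
Captured: group 1 = 'n'.

'(n)'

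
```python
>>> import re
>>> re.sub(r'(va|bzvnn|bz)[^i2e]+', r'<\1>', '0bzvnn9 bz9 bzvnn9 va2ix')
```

'0<bzvnn>2ix'

Alternation tries branches left to right and keeps the first one that lets the overall match succeed at that position.
The replacement refers to a captured group, so each match is rewritten using its own captured text.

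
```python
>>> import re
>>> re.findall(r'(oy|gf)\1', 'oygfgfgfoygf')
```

`\1` has to match the exact text group 1 already captured.
`findall` collects group 1 from the one match (1 total).

['gf']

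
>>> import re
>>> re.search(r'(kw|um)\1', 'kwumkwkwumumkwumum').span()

After group 1 captures some text, `\1` only succeeds where that same text appears again.
Unlike `match`, `search` isn't anchored — it looks for the pattern anywhere in the string.
The match spans [4:8] → 'kwkw'.
Captured: group 1 = 'kw'.

(4, 8)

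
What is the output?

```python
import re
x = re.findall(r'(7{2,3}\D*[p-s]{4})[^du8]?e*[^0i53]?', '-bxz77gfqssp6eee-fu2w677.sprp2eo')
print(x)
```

['77gfqssp', '77.sprp']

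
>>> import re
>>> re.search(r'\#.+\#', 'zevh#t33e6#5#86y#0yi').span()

`search` walks the string left to right and returns the first match it finds.
The match spans [4:17] → '#t33e6#5#86y#'.

(4, 17)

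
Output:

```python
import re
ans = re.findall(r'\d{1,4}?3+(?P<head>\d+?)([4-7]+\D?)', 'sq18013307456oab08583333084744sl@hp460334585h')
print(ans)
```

[('0', '7456o'), ('08', '4744s'), ('4', '5')]

A `+?`/`*?`/`{m,n}?` starts at its minimum and grows only as far as needed for what follows to match.
Multiple groups make `findall` return tuples — one 2-tuple for each match.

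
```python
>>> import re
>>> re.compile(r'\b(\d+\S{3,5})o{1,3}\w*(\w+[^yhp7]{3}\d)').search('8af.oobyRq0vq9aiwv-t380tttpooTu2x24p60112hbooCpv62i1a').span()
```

Pattern: a word boundary (`\b`, zero-width); then one or more of a digit, then 3 to 5 of a non-whitespace character (captured); then 1 to 3 of the literal 'o', then zero or more of a word character; then one or more of a word character, then exactly 3 of any character except [yhp7], then a digit (captured).
`search` walks the string left to right and returns the first match it finds.
The match spans [0:22] → '8af.oobyRq0vq9aiwv-t38'.
Captured: group 1 = '8af.o', group 2 = 'v-t38'.

(0, 22)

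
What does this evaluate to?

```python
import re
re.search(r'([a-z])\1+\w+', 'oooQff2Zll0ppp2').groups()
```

`\1` is not a pattern — it's the concrete string captured by group 1, re-applied verbatim.
`re.search` tries every starting position until one works.
The match spans [0:15] → 'oooQff2Zll0ppp2'.
Captured: group 1 = 'o'.

('o',)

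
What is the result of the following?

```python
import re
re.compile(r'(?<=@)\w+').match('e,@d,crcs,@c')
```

`re.match` won't scan ahead — the pattern has to work from the very first character.
Here the string doesn't start with a match, so the call returns None.

None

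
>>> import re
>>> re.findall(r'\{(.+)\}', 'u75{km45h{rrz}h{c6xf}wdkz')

Scanning left to right: at [3:21] match '{km45h{rrz}h{c6xf}', group 1 = 'km45h{rrz}h{c6xf'.
`findall` collects group 1 from the one match (1 total).

['km45h{rrz}h{c6xf']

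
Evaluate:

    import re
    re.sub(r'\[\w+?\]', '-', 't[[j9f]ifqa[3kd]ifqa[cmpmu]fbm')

't[-ifqa-ifqa-fbm'

Matches: at [2:7] → '[j9f]'; at [11:16] → '[3kd]'; at [20:27] → '[cmpmu]'.
Every occurrence is swapped for '-'.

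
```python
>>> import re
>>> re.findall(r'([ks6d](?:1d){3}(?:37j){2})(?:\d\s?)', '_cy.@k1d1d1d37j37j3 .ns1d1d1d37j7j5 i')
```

With a single group, `findall` returns only what that group captured — 1 item.

['k1d1d1d37j37j']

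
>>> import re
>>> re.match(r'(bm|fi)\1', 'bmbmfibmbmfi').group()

`\1` has to match the exact text group 1 already captured.
`re.match` only tries the pattern at the start of the string.
The match spans [0:4] → 'bmbm'.
Captured: group 1 = 'bm'.

'bmbm'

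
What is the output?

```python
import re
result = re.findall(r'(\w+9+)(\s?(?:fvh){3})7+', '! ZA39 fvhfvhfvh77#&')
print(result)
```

[('ZA39', ' fvhfvhfvh')]

The pattern matches one or more of a word character, then one or more of the literal '9' (captured); then optionally whitespace, then the literal 'fvh' repeated 3 times (captured); then one or more of a literal '7'.
Scanning left to right: at [2:18] match 'ZA39 fvhfvhfvh77', groups = ('ZA39', ' fvhfvhfvh').
Multiple groups make `findall` return tuples — one 2-tuple for the one match.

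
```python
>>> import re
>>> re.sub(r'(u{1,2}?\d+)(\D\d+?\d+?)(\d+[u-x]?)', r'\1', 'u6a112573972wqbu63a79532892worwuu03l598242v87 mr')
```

'u6qbu63orwuu0387 mr'

This matches 1 to 2 of the literal 'u' (lazy), then one or more of a digit (captured); then a non-digit, then one or more of a digit (lazy), then one or more of a digit (lazy) (captured); then one or more of a digit, then optionally a character in [u-x] (captured).
Matches: at [0:13] → 'u6a112573972w'; at [15:28] → 'u63a79532892w'; at [31:43] → 'uu03l598242v'.
`\1` in the replacement pulls in group 1's text for each match.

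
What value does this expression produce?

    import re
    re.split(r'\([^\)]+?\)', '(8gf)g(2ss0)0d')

Matches to split on: at [0:5] → '(8gf)'; at [6:12] → '(2ss0)'.
Each match becomes a cut point; 3 segments remain.

['', 'g', '0d']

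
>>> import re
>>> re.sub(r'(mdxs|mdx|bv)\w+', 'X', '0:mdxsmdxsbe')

'0:X'

Matches: at [2:12] → 'mdxsmdxsbe'.
Every occurrence is swapped for 'X'.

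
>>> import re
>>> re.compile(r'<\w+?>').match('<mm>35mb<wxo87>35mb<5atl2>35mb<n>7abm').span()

(0, 4)

`re.match` won't scan ahead — the pattern has to work from the very first character.
The match spans [0:4] → '<mm>'.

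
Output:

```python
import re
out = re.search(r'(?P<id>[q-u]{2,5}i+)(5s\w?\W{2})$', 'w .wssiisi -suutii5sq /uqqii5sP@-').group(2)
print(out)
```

The match spans [23:33] → 'uqqii5sP@-'.
Captured: group 1 = 'uqqii', group 2 = '5sP@-'.

5sP@-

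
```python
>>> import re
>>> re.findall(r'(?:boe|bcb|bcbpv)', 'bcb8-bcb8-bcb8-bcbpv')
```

The regex engine tests alternatives in the order written; an earlier branch that matches wins even if a later one would match more.
Walking the string: at [0:3] → 'bcb'; at [5:8] → 'bcb'; at [10:13] → 'bcb'; at [15:18] → 'bcb'.
`findall` yields the raw match text (4 of them) because the pattern has no groups.

['bcb', 'bcb', 'bcb', 'bcb']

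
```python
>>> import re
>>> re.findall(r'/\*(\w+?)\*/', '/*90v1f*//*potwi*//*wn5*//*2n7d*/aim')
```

With a single group, `findall` returns only what that group captured — 4 items.

['90v1f', 'potwi', 'wn5', '2n7d']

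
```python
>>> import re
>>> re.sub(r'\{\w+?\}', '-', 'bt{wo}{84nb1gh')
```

'bt-{84nb1gh'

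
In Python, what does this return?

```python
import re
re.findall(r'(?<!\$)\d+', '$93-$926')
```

['3', '26']

Because the assertion is negative and zero-width, positions next to the forbidden text are skipped.
`findall` yields the raw match text (2 of them) because the pattern has no groups.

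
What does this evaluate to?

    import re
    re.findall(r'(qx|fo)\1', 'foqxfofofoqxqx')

['fo', 'qx']

A backreference is literal: `\1` must see the identical characters the first group matched.
With a single group, `findall` returns only what that group captured — 2 items.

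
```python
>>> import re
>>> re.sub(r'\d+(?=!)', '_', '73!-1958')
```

Because the assertion is zero-width, the text it checks is not consumed and won't appear in the result.
Matches: at [0:2] → '73'.
Each match is replaced by '_'.

'_!-1958'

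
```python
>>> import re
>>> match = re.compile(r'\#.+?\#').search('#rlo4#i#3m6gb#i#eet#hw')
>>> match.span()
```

A non-greedy quantifier consumes as few characters as it can — just enough that the remainder of the pattern still matches from where it stops; whatever follows it matches normally.
The match spans [0:6] → '#rlo4#'.

(0, 6)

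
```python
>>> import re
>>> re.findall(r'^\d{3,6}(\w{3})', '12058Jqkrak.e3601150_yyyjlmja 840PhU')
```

['Jqk']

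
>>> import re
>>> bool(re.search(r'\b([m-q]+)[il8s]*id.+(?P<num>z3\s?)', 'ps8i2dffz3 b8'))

The pattern matches a word boundary (`\b`, zero-width); then one or more of a character in [m-q] (captured); then zero or more of one of [il8s], then the literal 'id', then one or more of any character; then the literal 'z3', then optionally whitespace (captured as 'num').
Here the pattern never matches, so the call returns None, and `bool(None)` is False.

False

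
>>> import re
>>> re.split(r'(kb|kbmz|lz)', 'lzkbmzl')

['', 'lz', '', 'kb', 'mzl']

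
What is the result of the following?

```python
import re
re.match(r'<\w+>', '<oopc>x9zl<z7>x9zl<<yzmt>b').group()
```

'<oopc>'

`re.match` won't scan ahead — the pattern has to work from the very first character.
The match spans [0:6] → '<oopc>'.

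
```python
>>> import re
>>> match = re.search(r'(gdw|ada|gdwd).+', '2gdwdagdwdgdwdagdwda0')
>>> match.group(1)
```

'gdw'

The match spans [1:21] → 'gdwdagdwdgdwdagdwda0'.
Captured: group 1 = 'gdw'.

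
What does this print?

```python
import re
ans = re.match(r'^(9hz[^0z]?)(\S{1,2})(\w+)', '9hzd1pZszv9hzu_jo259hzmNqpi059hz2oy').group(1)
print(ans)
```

9hzd

The match spans [0:35] → '9hzd1pZszv9hzu_jo259hzmNqpi059hz2oy'.
Captured: group 1 = '9hzd', group 2 = '1p', group 3 = 'Zszv9hzu_jo259hzmNqpi059hz2oy'.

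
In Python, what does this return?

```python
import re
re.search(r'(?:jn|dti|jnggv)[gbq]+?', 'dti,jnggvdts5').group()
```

`re.search` scans for the first position where the pattern succeeds.
The match spans [4:7] → 'jng'.

'jng'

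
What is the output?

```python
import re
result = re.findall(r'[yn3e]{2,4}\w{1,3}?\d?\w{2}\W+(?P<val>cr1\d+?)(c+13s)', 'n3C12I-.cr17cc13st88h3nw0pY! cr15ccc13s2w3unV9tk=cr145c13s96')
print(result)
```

[('cr17', 'cc13s'), ('cr15', 'ccc13s')]

The pattern matches 2 to 4 of one of [yn3e], then 1 to 3 of a word character (lazy), then optionally a digit; then exactly 2 of a word character, then one or more of a non-word character; then the literal 'cr1', then one or more of a digit (lazy) (captured as 'val'); then one or more of a literal 'c', then the literal '13s' (captured).
Matches: at [0:17] match 'n3C12I-.cr17cc13s', groups = ('cr17', 'cc13s'); at [21:39] match '3nw0pY! cr15ccc13s', groups = ('cr15', 'ccc13s').
Multiple groups make `findall` return tuples — one 2-tuple for each match.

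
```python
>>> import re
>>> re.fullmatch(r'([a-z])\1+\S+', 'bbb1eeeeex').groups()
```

('b',)

The match spans [0:10] → 'bbb1eeeeex'.
Captured: group 1 = 'b'.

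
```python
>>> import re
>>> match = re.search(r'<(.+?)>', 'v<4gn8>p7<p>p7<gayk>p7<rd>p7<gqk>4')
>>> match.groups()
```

('4gn8',)

Unlike `match`, `search` isn't anchored — it looks for the pattern anywhere in the string.
The match spans [1:7] → '<4gn8>'.
Captured: group 1 = '4gn8'.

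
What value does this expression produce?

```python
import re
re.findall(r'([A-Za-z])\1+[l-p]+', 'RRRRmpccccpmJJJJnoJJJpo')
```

A backreference is literal: `\1` must see the identical characters the first group matched.
One capturing group, so `findall` returns just the captured substring from each match — 4 in all.

['R', 'c', 'J', 'J']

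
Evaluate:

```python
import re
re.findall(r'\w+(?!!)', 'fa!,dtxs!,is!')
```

['f', 'dtx', 'i']

Because the assertion is negative and zero-width, positions next to the forbidden text are skipped.
No capturing groups, so `findall` returns the 3 full match strings.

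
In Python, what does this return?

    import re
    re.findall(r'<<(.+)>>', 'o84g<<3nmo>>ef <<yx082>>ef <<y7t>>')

One capturing group, so `findall` returns just the captured substring from the one match — 1 in all.

['3nmo>>ef <<yx082>>ef <<y7t']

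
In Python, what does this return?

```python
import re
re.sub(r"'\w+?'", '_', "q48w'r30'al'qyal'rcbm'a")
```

`sub` substitutes '_' at each match site.

"q48w_al_rcbm'a"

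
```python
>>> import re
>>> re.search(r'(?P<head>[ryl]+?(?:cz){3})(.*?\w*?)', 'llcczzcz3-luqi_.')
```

None

The pattern matches one or more of one of [ryl] (lazy), then the literal 'cz' repeated 3 times (captured as 'head'); then zero or more of any character (lazy), then zero or more of a word character (lazy) (captured).
`re.search` scans for the first position where the pattern succeeds.
Here nothing in the string fits, so the call returns None.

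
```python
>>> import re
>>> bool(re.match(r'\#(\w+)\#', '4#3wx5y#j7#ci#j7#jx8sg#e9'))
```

`match` is anchored at position 0; if the pattern doesn't fit there, it returns None.
Here position 0 doesn't satisfy it, so the call returns None, and `bool(None)` is False.

False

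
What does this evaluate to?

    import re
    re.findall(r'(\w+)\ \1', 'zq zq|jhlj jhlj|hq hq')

The backreference `\1` re-matches whatever the first group consumed, character for character.
Matches: at [0:5] match 'zq zq', group 1 = 'zq'; at [6:15] match 'jhlj jhlj', group 1 = 'jhlj'; at [16:21] match 'hq hq', group 1 = 'hq'.
Because there's exactly one group, `findall` drops the full match and keeps group 1 from each hit.

['zq', 'jhlj', 'hq']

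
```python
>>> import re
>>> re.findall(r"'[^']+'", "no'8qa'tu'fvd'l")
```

Scanning left to right: at [2:7] → "'8qa'"; at [9:14] → "'fvd'".
With no groups in the pattern, `findall` gives back each whole match — 2 here.

["'8qa'", "'fvd'"]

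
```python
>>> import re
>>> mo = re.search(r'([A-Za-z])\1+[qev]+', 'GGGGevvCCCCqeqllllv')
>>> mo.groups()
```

The match spans [0:7] → 'GGGGevv'.
Captured: group 1 = 'G'.

('G',)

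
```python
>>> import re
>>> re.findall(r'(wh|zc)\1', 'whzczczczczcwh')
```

['zc', 'zc']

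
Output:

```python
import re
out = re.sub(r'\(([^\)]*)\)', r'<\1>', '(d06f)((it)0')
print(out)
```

<d06f><(it>0

Matches: at [0:6] → '(d06f)'; at [6:11] → '((it)'.
The replacement refers to a captured group, so each match is rewritten using its own captured text.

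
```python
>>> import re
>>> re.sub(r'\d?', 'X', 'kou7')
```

'XkXoXuXX'

This matches optionally a digit.
Matches: at [0:0] → ''; at [1:1] → ''; at [2:2] → ''; at [3:4] → '7'; at [4:4] → ''.
Each match is replaced by 'X'.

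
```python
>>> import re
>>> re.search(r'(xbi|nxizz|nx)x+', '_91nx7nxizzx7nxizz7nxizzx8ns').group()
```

'nxizzx'

`re.search` tries every starting position until one works.
The match spans [6:12] → 'nxizzx'.
Captured: group 1 = 'nxizz'.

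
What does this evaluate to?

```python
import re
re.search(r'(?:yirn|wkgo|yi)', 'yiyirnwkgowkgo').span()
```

The match spans [0:2] → 'yi'.

(0, 2)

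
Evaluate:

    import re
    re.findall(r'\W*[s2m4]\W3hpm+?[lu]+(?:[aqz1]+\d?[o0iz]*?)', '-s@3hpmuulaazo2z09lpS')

Lazy quantifiers expand one character at a time until the remainder of the pattern can match.
With no groups in the pattern, `findall` gives back each whole match — 1 here.

['-s@3hpmuulaaz']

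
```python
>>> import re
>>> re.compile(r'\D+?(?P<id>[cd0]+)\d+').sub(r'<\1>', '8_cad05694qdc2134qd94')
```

'8<d0><dc><d>'

Each match is replaced using the text its own group 1 captured.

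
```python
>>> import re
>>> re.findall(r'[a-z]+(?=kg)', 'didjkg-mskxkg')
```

['didj', 'mskx']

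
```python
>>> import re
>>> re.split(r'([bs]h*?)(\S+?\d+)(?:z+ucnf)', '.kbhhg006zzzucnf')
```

This matches one of [bs], then zero or more of the literal 'h' (lazy) (captured); then one or more of a non-whitespace character (lazy), then one or more of a digit (captured); then one or more of a literal 'z', then the literal 'uc', then the literal 'nf' (non-capturing group).
Matches to split on: at [2:16] → 'bhhg006zzzucnf'.
The group in the pattern means `split` returns the separators' captures alongside the pieces.

['.k', 'b', 'hhg006', '']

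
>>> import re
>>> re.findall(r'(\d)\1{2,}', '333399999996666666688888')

['3', '9', '6', '8']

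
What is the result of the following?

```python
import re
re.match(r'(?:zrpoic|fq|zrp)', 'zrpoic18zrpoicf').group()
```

'zrpoic'

`re.match` only tries the pattern at the start of the string.
The match spans [0:6] → 'zrpoic'.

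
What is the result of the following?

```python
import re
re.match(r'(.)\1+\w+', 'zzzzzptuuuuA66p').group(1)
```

'z'

After group 1 captures some text, `\1` only succeeds where that same text appears again.
`match` is anchored at position 0; if the pattern doesn't fit there, it returns None.
The match spans [0:15] → 'zzzzzptuuuuA66p'.
Captured: group 1 = 'z'.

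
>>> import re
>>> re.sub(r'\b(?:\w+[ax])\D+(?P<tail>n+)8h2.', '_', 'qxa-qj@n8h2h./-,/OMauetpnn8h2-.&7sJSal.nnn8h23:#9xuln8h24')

'_./-,/_.&_:#_'

Pattern: a word boundary (`\b`, zero-width); then one or more of a word character, then one of [ax] (non-capturing group); then one or more of a non-digit; then one or more of a literal 'n' (captured as 'tail'); then the literal '8h2', then any character.
Matches: at [0:12] → 'qxa-qj@n8h2h'; at [17:30] → 'OMauetpnn8h2-'; at [32:46] → '7sJSal.nnn8h23'; at [48:57] → '9xuln8h24'.
`sub` substitutes '_' at each match site.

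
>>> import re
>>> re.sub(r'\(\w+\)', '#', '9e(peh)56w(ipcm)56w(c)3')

Every occurrence is swapped for '#'.

'9e#56w#56w#3'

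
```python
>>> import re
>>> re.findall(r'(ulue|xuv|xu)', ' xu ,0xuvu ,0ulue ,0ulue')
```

['xu', 'xuv', 'ulue', 'ulue']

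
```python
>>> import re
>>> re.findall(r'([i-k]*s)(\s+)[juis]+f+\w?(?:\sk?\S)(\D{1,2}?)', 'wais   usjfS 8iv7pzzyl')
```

[('is', '   ', 'i')]

Pattern: zero or more of a character in [i-k], then the literal 's' (captured); then one or more of whitespace (captured); then one or more of one of [juis], then one or more of a literal 'f', then optionally a word character; then whitespace, then optionally the literal 'k', then a non-whitespace character (non-capturing group); then 1 to 2 of a non-digit (lazy) (captured).
The `?` after the quantifier makes it lazy — it takes as little as possible before letting the rest of the pattern try.
Matches: at [2:15] match 'is   usjfS 8i', groups = ('is', '   ', 'i').
3 groups means the one result is a tuple of 3 captured strings — 1 here.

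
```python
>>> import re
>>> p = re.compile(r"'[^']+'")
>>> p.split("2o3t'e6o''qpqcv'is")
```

['2o3t', '', 'is']

Splitting on the pattern gives 3 pieces.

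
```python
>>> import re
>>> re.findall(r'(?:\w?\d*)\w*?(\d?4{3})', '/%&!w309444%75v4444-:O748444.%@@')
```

This matches optionally a word character, then zero or more of a digit (non-capturing group); then zero or more of a word character (lazy); then optionally a digit, then exactly 3 of a literal '4' (captured).
Scanning left to right: at [4:11] match 'w309444', group 1 = '444'; at [12:19] match '75v4444', group 1 = '4444'; at [21:28] match 'O748444', group 1 = '444'.
Because there's exactly one group, `findall` drops the full match and keeps group 1 from each hit.

['444', '4444', '444']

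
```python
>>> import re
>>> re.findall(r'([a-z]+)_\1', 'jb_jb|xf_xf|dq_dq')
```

['jb', 'xf', 'dq']

The backreference `\1` re-matches whatever the first group consumed, character for character.
`findall` collects group 1 from each match (3 total).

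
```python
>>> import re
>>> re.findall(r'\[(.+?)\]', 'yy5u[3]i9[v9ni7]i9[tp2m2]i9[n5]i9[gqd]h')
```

A `+?`/`*?`/`{m,n}?` starts at its minimum and grows only as far as needed for what follows to match.
Matches: at [4:7] match '[3]', group 1 = '3'; at [9:16] match '[v9ni7]', group 1 = 'v9ni7'; at [18:25] match '[tp2m2]', group 1 = 'tp2m2'; at [27:31] match '[n5]', group 1 = 'n5'; at [33:38] match '[gqd]', group 1 = 'gqd'.
With a single group, `findall` returns only what that group captured — 5 items.

['3', 'v9ni7', 'tp2m2', 'n5', 'gqd']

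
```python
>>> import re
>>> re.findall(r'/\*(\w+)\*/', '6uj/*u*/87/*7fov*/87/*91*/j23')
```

['u', '7fov', '91']

`findall` collects group 1 from each match (3 total).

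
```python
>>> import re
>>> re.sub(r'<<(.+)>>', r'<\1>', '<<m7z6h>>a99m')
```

Matches: at [0:9] → '<<m7z6h>>'.
`\1` in the replacement pulls in group 1's text for each match.

'<m7z6h>a99m'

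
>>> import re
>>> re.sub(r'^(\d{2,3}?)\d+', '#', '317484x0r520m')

'#x0r520m'

Every occurrence is swapped for '#'.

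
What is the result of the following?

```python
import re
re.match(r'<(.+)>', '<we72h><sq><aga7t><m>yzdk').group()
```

`match` is anchored at position 0; if the pattern doesn't fit there, it returns None.
The match spans [0:21] → '<we72h><sq><aga7t><m>'.

'<we72h><sq><aga7t><m>'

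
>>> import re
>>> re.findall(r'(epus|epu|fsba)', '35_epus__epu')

The regex engine tests alternatives in the order written; an earlier branch that matches wins even if a later one would match more.
Walking the string: at [3:7] match 'epus', group 1 = 'epus'; at [9:12] match 'epu', group 1 = 'epu'.
One capturing group, so `findall` returns just the captured substring from each match — 2 in all.

['epus', 'epu']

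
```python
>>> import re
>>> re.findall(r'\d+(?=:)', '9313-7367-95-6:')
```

Lookahead/lookbehind check context without consuming it, so the matched span excludes the asserted characters.
Since nothing is captured, `findall` lists the 1 matched substring directly.

['6']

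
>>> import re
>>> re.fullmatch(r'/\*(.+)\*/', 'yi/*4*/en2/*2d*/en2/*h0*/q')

`re.fullmatch` is like wrapping the pattern in `^…$` (in single-line mode).
Here there's no way to consume every character, so the call returns None.

None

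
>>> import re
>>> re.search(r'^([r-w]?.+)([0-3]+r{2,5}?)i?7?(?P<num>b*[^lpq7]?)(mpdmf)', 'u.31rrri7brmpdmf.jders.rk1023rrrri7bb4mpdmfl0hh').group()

The match spans [0:43] → 'u.31rrri7brmpdmf.jders.rk1023rrrri7bb4mpdmf'.

'u.31rrri7brmpdmf.jders.rk1023rrrri7bb4mpdmf'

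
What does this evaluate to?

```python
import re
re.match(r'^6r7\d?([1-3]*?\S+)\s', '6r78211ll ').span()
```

This matches anchored at the start of the string; then the literal '6r7', then optionally a digit; then zero or more of a character in [1-3] (lazy), then one or more of a non-whitespace character (captured); then whitespace.
With `match`, the pattern is implicitly anchored at the beginning.
The match spans [0:10] → '6r78211ll '.
Captured: group 1 = '211ll'.

(0, 10)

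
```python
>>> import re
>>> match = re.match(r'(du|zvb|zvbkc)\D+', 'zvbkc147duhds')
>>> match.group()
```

'zvbkc'

With `match`, the pattern is implicitly anchored at the beginning.
The match spans [0:5] → 'zvbkc'.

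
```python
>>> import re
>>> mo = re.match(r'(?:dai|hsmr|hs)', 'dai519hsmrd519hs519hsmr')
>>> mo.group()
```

`re.match` won't scan ahead — the pattern has to work from the very first character.
The match spans [0:3] → 'dai'.

'dai'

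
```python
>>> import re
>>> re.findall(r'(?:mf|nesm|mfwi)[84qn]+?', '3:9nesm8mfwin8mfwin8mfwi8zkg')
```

['nesm8', 'mfwin', 'mfwin', 'mfwi8']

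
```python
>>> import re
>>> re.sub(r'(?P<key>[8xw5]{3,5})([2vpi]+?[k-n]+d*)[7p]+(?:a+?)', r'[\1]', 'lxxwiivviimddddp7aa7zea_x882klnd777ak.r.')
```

'l[xxw]a7zea_[x88]k.r.'

Pattern: 3 to 5 of one of [8xw5] (captured as 'key'); then one or more of one of [2vpi] (lazy), then one or more of a character in [k-n], then zero or more of a literal 'd' (captured); then one or more of one of [7p]; then one or more of a literal 'a' (lazy) (non-capturing group).
Lazy quantifiers expand one character at a time until the remainder of the pattern can match.
Matches: at [1:18] → 'xxwiivviimddddp7a'; at [24:36] → 'x882klnd777a'.
Each match is replaced using the text its own group 1 captured.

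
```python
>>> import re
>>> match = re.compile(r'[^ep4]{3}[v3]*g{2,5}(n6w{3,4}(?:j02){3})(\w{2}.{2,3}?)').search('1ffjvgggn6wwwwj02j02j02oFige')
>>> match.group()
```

This matches exactly 3 of any character except [ep4], then zero or more of one of [v3], then 2 to 5 of a literal 'g'; then the literal 'n6', then 3 to 4 of the literal 'w', then the literal 'j02' repeated 3 times (captured); then exactly 2 of a word character, then 2 to 3 of any character (lazy) (captured).
Lazy quantifiers expand one character at a time until the remainder of the pattern can match.
`search` walks the string left to right and returns the first match it finds.
The match spans [1:27] → 'ffjvgggn6wwwwj02j02j02oFig'.
Captured: group 1 = 'n6wwwwj02j02j02', group 2 = 'oFig'.

'ffjvgggn6wwwwj02j02j02oFig'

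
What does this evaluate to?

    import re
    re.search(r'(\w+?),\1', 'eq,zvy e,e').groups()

('e',)

`\1` is not a pattern — it's the concrete string captured by group 1, re-applied verbatim.
`re.search` tries every starting position until one works.
The match spans [7:10] → 'e,e'.
Captured: group 1 = 'e'.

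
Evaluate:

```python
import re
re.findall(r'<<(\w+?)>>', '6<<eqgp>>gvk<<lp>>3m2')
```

Because there's exactly one group, `findall` drops the full match and keeps group 1 from each hit.

['eqgp', 'lp']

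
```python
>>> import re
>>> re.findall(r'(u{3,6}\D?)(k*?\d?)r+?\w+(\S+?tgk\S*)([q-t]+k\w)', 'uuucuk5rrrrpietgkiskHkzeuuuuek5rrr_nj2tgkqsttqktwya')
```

[('uuuue', 'k5', '2tgkqstt', 'qkt')]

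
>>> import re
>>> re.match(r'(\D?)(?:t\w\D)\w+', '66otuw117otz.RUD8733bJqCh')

With `match`, the pattern is implicitly anchored at the beginning.
Here the string doesn't start with a match, so the call returns None.

None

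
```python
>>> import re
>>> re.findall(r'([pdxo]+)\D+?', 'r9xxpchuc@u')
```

['xxp']

The pattern matches one or more of one of [pdxo] (captured); then one or more of a non-digit (lazy).
With a single group, `findall` returns only what that group captured — 1 item.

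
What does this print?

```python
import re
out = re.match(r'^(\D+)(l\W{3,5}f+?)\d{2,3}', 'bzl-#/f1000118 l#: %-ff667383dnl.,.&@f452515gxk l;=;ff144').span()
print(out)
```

`re.match` won't scan ahead — the pattern has to work from the very first character.
The match spans [0:10] → 'bzl-#/f100'.

(0, 10)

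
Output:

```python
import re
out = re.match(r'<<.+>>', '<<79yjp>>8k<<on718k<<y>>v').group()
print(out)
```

<<79yjp>>8k<<on718k<<y>>

With `match`, the pattern is implicitly anchored at the beginning.
The match spans [0:24] → '<<79yjp>>8k<<on718k<<y>>'.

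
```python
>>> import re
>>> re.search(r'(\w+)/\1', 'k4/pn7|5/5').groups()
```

The match spans [7:10] → '5/5'.
Captured: group 1 = '5'.

('5',)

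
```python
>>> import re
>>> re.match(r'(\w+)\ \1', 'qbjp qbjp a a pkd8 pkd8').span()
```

(0, 9)

`\1` has to match the exact text group 1 already captured.
`re.match` won't scan ahead — the pattern has to work from the very first character.
The match spans [0:9] → 'qbjp qbjp'.
Captured: group 1 = 'qbjp'.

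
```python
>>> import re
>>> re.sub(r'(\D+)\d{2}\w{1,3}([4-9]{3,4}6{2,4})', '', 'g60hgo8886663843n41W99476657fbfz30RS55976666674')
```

This matches one or more of a non-digit (captured); then exactly 2 of a digit, then 1 to 3 of a word character; then 3 to 4 of a character in [4-9], then 2 to 4 of a literal '6' (captured).
Matches: at [0:12] → 'g60hgo888666'; at [16:26] → 'n41W994766'; at [28:45] → 'fbfz30RS559766666'.
Each match is replaced by ''.

'38435774'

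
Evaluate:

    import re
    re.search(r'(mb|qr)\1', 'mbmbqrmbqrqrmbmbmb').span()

(0, 4)

After group 1 captures some text, `\1` only succeeds where that same text appears again.
The match spans [0:4] → 'mbmb'.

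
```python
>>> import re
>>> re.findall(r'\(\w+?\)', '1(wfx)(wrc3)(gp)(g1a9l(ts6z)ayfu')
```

No capturing groups, so `findall` returns the 4 full match strings.

['(wfx)', '(wrc3)', '(gp)', '(ts6z)']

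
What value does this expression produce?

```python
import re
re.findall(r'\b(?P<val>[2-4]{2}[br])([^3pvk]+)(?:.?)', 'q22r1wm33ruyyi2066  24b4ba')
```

The pattern matches a word boundary (`\b`, zero-width); then exactly 2 of a character in [2-4], then one of [br] (captured as 'val'); then one or more of any character except [3pvk] (captured); then optionally any character (non-capturing group).
Scanning left to right: at [20:26] match '24b4ba', groups = ('24b', '4ba').
With 2 capturing groups, `findall` returns a 2-tuple per match.

[('24b', '4ba')]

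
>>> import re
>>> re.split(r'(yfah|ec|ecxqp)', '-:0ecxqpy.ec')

['-:0', 'ec', 'xqpy.', 'ec', '']

Alternation tries branches left to right and keeps the first one that lets the overall match succeed at that position.
Matches to split on: at [3:5] → 'ec'; at [10:12] → 'ec'.
With a capturing group present, the delimiter's captured portion is kept in the result list.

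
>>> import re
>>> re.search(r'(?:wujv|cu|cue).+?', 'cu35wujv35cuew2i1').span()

(0, 3)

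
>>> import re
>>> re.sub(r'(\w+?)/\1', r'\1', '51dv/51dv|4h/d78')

`\1` has to match the exact text group 1 already captured.
Matches: at [0:9] → '51dv/51dv'.
`\1` in the replacement pulls in group 1's text for each match.

'51dv|4h/d78'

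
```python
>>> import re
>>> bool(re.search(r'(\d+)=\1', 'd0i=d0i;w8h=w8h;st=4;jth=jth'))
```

False

`\1` has to match the exact text group 1 already captured.
`search` walks the string left to right and returns the first match it finds.
Here nothing in the string fits, so the call returns None, and `bool(None)` is False.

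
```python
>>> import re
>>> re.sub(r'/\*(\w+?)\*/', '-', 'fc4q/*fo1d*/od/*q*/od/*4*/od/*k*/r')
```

'fc4q-od-od-od-r'

Matches: at [4:12] → '/*fo1d*/'; at [14:19] → '/*q*/'; at [21:26] → '/*4*/'; at [28:33] → '/*k*/'.
Each match is replaced by '-'.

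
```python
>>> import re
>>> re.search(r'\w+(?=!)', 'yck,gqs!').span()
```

(4, 7)

The lookaround is zero-width — it requires the adjacent text to match without consuming it, so the asserted text isn't part of the match.
`re.search` tries every starting position until one works.
The match spans [4:7] → 'gqs'.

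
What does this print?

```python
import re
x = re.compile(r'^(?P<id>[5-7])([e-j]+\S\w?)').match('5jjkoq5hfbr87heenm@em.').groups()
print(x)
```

('5', 'jjko')

The pattern matches anchored at the start of the string; then a character in [5-7] (captured as 'id'); then one or more of a character in [e-j], then a non-whitespace character, then optionally a word character (captured).
`re.match` won't scan ahead — the pattern has to work from the very first character.
The match spans [0:5] → '5jjko'.
Captured: group 1 = '5', group 2 = 'jjko'.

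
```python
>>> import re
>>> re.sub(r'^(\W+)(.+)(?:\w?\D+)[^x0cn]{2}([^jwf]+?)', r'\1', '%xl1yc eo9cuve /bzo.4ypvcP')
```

A `+?`/`*?`/`{m,n}?` starts at its minimum and grows only as far as needed for what follows to match.
Each match is replaced using the text its own group 1 captured.

'%P'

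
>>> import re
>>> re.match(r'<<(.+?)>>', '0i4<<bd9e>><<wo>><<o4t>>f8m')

None

`re.match` only tries the pattern at the start of the string.
Here position 0 doesn't satisfy it, so the call returns None.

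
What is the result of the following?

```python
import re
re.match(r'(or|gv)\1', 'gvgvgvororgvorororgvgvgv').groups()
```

('gv',)

The match spans [0:4] → 'gvgv'.
Captured: group 1 = 'gv'.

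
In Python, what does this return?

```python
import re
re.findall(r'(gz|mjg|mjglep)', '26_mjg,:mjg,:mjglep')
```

Alternation isn't longest-match — the leftmost alternative that fits at this position is chosen.
Matches: at [3:6] match 'mjg', group 1 = 'mjg'; at [8:11] match 'mjg', group 1 = 'mjg'; at [13:16] match 'mjg', group 1 = 'mjg'.
With a single group, `findall` returns only what that group captured — 3 items.

['mjg', 'mjg', 'mjg']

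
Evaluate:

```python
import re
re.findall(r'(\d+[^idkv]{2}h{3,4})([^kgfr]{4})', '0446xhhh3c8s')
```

[('0446xhhh', '3c8s')]

Pattern: one or more of a digit, then exactly 2 of any character except [idkv], then 3 to 4 of the literal 'h' (captured); then exactly 4 of any character except [kgfr] (captured).
Matches: at [0:12] match '0446xhhh3c8s', groups = ('0446xhhh', '3c8s').
With 2 capturing groups, `findall` returns a 2-tuple per match.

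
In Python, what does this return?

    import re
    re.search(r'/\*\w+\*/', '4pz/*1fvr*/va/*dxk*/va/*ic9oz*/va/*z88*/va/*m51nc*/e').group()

'/*1fvr*/'

Unlike `match`, `search` isn't anchored — it looks for the pattern anywhere in the string.
The match spans [3:11] → '/*1fvr*/'.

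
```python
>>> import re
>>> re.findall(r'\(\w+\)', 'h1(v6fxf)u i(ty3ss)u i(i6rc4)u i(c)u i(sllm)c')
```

`findall` yields the raw match text (5 of them) because the pattern has no groups.

['(v6fxf)', '(ty3ss)', '(i6rc4)', '(c)', '(sllm)']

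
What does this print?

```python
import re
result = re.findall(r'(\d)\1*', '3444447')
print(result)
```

['3', '4', '7']

`\1` is not a pattern — it's the concrete string captured by group 1, re-applied verbatim.
Scanning left to right: at [0:1] match '3', group 1 = '3'; at [1:6] match '44444', group 1 = '4'; at [6:7] match '7', group 1 = '7'.
Because there's exactly one group, `findall` drops the full match and keeps group 1 from each hit.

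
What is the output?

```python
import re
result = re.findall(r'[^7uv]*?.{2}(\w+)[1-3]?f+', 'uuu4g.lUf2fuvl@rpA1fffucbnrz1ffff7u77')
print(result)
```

The pattern matches zero or more of any character except [7uv] (lazy), then exactly 2 of any character; then one or more of a word character (captured); then optionally a character in [1-3], then one or more of a literal 'f'.
Walking the string: at [3:11] match '4g.lUf2f', group 1 = 'lUf2'; at [13:33] match 'l@rpA1fffucbnrz1ffff', group 1 = 'rpA1fffucbnrz1fff'.
One capturing group, so `findall` returns just the captured substring from each match — 2 in all.

['lUf2', 'rpA1fffucbnrz1fff']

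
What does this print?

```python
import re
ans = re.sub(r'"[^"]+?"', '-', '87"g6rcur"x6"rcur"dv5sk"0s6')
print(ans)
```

Matches: at [2:10] → '"g6rcur"'; at [12:18] → '"rcur"'.
Every occurrence is swapped for '-'.

87-x6-dv5sk"0s6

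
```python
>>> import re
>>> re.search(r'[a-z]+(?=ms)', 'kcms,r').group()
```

The positive lookaround only admits positions where the adjacent text matches; those characters stay outside the span.
Unlike `match`, `search` isn't anchored — it looks for the pattern anywhere in the string.
The match spans [0:2] → 'kc'.

'kc'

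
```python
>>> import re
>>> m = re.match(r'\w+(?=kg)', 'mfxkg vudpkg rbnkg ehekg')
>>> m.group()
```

'mfx'

Because the assertion is zero-width, the text it checks is not consumed and won't appear in the result.
`re.match` only tries the pattern at the start of the string.
The match spans [0:3] → 'mfx'.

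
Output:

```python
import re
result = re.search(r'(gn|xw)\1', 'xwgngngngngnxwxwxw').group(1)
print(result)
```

A backreference is literal: `\1` must see the identical characters the first group matched.
Unlike `match`, `search` isn't anchored — it looks for the pattern anywhere in the string.
The match spans [2:6] → 'gngn'.
Captured: group 1 = 'gn'.

gn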